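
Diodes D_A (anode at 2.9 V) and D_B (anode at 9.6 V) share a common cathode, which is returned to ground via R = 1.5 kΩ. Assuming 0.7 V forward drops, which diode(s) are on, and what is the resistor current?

Assume both conduct. Then node N would need to be at both 2.9−0.7 = 2.2 V and 9.6−0.7 = 8.9 V, which is impossible.
Assume only D_B conducts: V_N = 9.6 − 0.7 = 8.9 V, so I_R = 8.9/1.5 = 5.93 mA.
Check D_A: its anode-to-cathode voltage is 2.9 − 8.9 = -6 V < 0.7 V, so it is off. The assumption is consistent.

Only D_B conducts; I_R ≈ 5.9 mA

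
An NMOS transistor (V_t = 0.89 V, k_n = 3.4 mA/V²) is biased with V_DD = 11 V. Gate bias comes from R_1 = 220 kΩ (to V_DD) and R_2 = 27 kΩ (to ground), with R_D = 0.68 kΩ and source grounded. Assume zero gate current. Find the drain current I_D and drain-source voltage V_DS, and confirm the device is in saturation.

V_G = V_DD·R_2/(R_1+R_2) = 11×27/247 = 1.2 V. With the source grounded, V_GS = V_G = 1.2 V.
Assume saturation: I_D = (k_n/2)(V_GS − V_t)² = (3.4/2)×(1.2 − 0.89)² = 1.7×0.312² = 0.166 mA.
V_DS = V_DD − I_D·R_D = 11 − 0.166×0.68 = 10.9 V.
Saturation requires V_DS ≥ V_GS − V_t = 0.312 V; 10.9 ≥ 0.312 ✓.

I_D ≈ 0.17 mA, V_DS ≈ 11 V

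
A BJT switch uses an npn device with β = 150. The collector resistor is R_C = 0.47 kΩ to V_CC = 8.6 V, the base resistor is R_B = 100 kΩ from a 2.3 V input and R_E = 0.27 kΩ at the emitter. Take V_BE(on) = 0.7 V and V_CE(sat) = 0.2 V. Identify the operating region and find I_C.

Assume active. Base-emitter loop: I_B = (V_BB − V_BE)/(R_B + (β+1)R_E) = (2.3 − 0.7)/(100 + 151×0.27) = 0.0114 mA.
I_C = β·I_B = 150×0.0114 = 1.7 mA.
V_CE = V_CC − I_C·R_C − I_E·R_E = 8.6 − 1.7×0.47 − 1.72×0.27 = 7.34 V > V_CE(sat), so the active-region assumption holds.

active; I_C ≈ 1.7 mA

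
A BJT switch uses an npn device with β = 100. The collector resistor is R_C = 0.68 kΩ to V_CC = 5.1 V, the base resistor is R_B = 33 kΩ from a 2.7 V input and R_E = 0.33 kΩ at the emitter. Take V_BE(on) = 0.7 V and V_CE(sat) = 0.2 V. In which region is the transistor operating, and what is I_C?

active; I_C ≈ 3 mA

Assume active. Base-emitter loop: I_B = (V_BB − V_BE)/(R_B + (β+1)R_E) = (2.7 − 0.7)/(33 + 101×0.33) = 0.0302 mA.
I_C = β·I_B = 100×0.0302 = 3.02 mA.
V_CE = V_CC − I_C·R_C − I_E·R_E = 5.1 − 3.02×0.68 − 3.05×0.33 = 2.04 V > V_CE(sat), so the active-region assumption holds.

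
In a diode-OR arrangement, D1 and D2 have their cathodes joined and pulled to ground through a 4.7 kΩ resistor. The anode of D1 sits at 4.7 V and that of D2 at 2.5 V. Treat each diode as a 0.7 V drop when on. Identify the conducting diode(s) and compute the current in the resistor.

Only D1 conducts; I_R ≈ 0.85 mA

Assume both conduct. Then node N would need to be at both 4.7−0.7 = 4 V and 2.5−0.7 = 1.8 V, which is impossible.
Assume only D1 conducts: V_N = 4.7 − 0.7 = 4 V, so I_R = 4/4.7 = 0.851 mA.
Check D2: its anode-to-cathode voltage is 2.5 − 4 = -1.5 V < 0.7 V, so it is off. The assumption is consistent.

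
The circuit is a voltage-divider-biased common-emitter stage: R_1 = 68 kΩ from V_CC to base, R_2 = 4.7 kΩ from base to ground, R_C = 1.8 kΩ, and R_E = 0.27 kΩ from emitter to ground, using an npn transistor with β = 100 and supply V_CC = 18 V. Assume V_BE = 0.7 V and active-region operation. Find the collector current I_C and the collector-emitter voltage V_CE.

I_C ≈ 1.5 mA, V_CE ≈ 15 V

Thevenize the base divider: V_Th = V_CC·R_2/(R_1+R_2) = 18×4.7/72.7 = 1.16 V, R_Th = R_1‖R_2 = 4.4 kΩ.
Base-emitter loop: V_Th = I_B·R_Th + V_BE + (β+1)I_B·R_E, so I_B = (1.16 − 0.7) / (4.4 + 101×0.27) = 0.0146 mA.
I_C = β·I_B = 100×0.0146 = 1.46 mA, and I_E = (β+1)I_B = 1.48 mA.
V_CE = V_CC − I_C·R_C − I_E·R_E = 18 − 1.46×1.8 − 1.48×0.27 = 15 V.
V_CE = 15 V > 0.2 V confirms active-region operation.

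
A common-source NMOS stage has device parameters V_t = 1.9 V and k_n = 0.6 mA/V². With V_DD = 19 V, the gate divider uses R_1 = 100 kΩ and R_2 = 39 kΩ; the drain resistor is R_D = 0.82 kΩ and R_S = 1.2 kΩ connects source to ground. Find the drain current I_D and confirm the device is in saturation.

I_D ≈ 1.2 mA

V_G = V_DD·R_2/(R_1+R_2) = 19×39/139 = 5.33 V.
Assume saturation: I_D = (k_n/2)(V_GS − V_t)² with V_GS = V_G − I_D·R_S = 5.33 − 1.2·I_D.
Substituting gives 0.432·I_D² − 3.47·I_D + 3.53 = 0, with roots I_D = 1.2 or 6.84 mA.
The root I_D = 6.84 mA gives V_GS = -2.87 V ≤ V_t, so take I_D = 1.2 mA.
Then V_GS = 3.9 V and V_DS = V_DD − I_D(R_D+R_S) = 19 − 1.2×2.02 = 16.6 V.
Saturation requires V_DS ≥ V_GS − V_t = 2 V; 16.6 ≥ 2 ✓.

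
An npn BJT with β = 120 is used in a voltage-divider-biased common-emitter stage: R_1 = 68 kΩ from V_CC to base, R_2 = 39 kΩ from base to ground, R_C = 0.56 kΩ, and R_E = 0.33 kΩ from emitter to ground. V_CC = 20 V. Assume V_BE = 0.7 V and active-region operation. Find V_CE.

V_CE ≈ 9.1 V

Thevenize the base divider: V_Th = V_CC·R_2/(R_1+R_2) = 20×39/107 = 7.29 V, R_Th = R_1‖R_2 = 24.8 kΩ.
Base-emitter loop: V_Th = I_B·R_Th + V_BE + (β+1)I_B·R_E, so I_B = (7.29 − 0.7) / (24.8 + 121×0.33) = 0.102 mA.
I_C = β·I_B = 120×0.102 = 12.2 mA, and I_E = (β+1)I_B = 12.3 mA.
V_CE = V_CC − I_C·R_C − I_E·R_E = 20 − 12.2×0.56 − 12.3×0.33 = 9.09 V.
V_CE = 9.09 V > 0.2 V confirms active-region operation.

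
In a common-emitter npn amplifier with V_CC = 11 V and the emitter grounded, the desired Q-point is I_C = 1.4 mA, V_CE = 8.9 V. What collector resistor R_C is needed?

R_C ≈ 1.5 kΩ

Collector loop: V_CC = I_C·R_C + V_CE.
R_C = (V_CC − V_CE)/I_C = (11 − 8.9)/1.4 = 1.5 kΩ.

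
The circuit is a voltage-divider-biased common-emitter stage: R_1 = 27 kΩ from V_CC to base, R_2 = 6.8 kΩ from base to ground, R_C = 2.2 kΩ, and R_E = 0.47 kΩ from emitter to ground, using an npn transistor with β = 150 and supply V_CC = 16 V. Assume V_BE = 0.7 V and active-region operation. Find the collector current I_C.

I_C ≈ 4.9 mA

Thevenize the base divider: V_Th = V_CC·R_2/(R_1+R_2) = 16×6.8/33.8 = 3.22 V, R_Th = R_1‖R_2 = 5.43 kΩ.
Base-emitter loop: V_Th = I_B·R_Th + V_BE + (β+1)I_B·R_E, so I_B = (3.22 − 0.7) / (5.43 + 151×0.47) = 0.033 mA.
I_C = β·I_B = 150×0.033 = 4.95 mA, and I_E = (β+1)I_B = 4.98 mA.
V_CE = V_CC − I_C·R_C − I_E·R_E = 16 − 4.95×2.2 − 4.98×0.47 = 2.78 V.
V_CE = 2.78 V > 0.2 V confirms active-region operation.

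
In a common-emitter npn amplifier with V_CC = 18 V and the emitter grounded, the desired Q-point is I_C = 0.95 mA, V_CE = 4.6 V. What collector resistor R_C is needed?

Collector loop: V_CC = I_C·R_C + V_CE.
R_C = (V_CC − V_CE)/I_C = (18 − 4.6)/0.95 = 14.1 kΩ.

R_C ≈ 14 kΩ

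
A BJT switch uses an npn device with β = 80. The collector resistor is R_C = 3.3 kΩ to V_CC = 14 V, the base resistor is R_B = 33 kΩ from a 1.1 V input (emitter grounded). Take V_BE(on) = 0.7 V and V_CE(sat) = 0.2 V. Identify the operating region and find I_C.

Assume active. Base-emitter loop: I_B = (V_BB − V_BE)/R_B = (1.1 − 0.7)/33 = 0.0121 mA.
I_C = β·I_B = 80×0.0121 = 0.97 mA.
V_CE = V_CC − I_C·R_C = 14 − 0.97×3.3 = 10.8 V > V_CE(sat), so the active-region assumption holds.

active; I_C ≈ 0.97 mA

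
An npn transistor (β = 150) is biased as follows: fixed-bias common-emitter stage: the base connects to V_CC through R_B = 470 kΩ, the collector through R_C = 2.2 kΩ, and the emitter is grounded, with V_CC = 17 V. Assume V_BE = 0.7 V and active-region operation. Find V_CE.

V_CE ≈ 5.6 V

Base loop: V_CC = I_B·R_B + V_BE, so I_B = (17 − 0.7)/470 kΩ = 0.0347 mA.
In the active region I_C = β·I_B = 150 × 0.0347 = 5.2 mA.
Collector loop: V_CE = V_CC − I_C·R_C = 17 − 5.2×2.2 = 5.56 V.
Since V_CE = 5.56 V > V_CE(sat) ≈ 0.2 V, the transistor is in the active region as assumed.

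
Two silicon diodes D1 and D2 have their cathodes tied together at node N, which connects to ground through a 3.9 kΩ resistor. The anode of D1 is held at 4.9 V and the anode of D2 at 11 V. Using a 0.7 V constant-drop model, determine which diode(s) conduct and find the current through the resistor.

Assume both conduct. Then node N would need to be at both 4.9−0.7 = 4.2 V and 11−0.7 = 10.3 V, which is impossible.
Assume only D2 conducts: V_N = 11 − 0.7 = 10.3 V, so I_R = 10.3/3.9 = 2.64 mA.
Check D1: its anode-to-cathode voltage is 4.9 − 10.3 = -5.4 V < 0.7 V, so it is off. The assumption is consistent.

Only D2 conducts; I_R ≈ 2.6 mA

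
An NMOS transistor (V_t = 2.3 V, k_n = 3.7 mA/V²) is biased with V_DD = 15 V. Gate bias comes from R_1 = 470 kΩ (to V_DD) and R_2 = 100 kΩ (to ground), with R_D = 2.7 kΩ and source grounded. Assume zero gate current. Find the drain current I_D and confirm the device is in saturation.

I_D ≈ 0.2 mA

V_G = V_DD·R_2/(R_1+R_2) = 15×100/570 = 2.63 V. With the source grounded, V_GS = V_G = 2.63 V.
Assume saturation: I_D = (k_n/2)(V_GS − V_t)² = (3.7/2)×(2.63 − 2.3)² = 1.85×0.332² = 0.203 mA.
V_DS = V_DD − I_D·R_D = 15 − 0.203×2.7 = 14.5 V.
Saturation requires V_DS ≥ V_GS − V_t = 0.332 V; 14.5 ≥ 0.332 ✓.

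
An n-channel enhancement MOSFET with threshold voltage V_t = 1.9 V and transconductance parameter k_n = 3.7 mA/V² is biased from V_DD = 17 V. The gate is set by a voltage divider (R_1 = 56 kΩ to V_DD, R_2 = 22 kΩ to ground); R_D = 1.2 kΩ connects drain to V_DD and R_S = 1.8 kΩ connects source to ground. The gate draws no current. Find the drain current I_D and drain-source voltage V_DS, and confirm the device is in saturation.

I_D ≈ 1.2 mA, V_DS ≈ 13 V

V_G = V_DD·R_2/(R_1+R_2) = 17×22/78 = 4.79 V.
Assume saturation: I_D = (k_n/2)(V_GS − V_t)² with V_GS = V_G − I_D·R_S = 4.79 − 1.8·I_D.
Substituting gives 5.99·I_D² − 20.3·I_D + 15.5 = 0, with roots I_D = 1.17 or 2.22 mA.
The root I_D = 2.22 mA gives V_GS = 0.805 V ≤ V_t, so take I_D = 1.17 mA.
Then V_GS = 2.69 V and V_DS = V_DD − I_D(R_D+R_S) = 17 − 1.17×3 = 13.5 V.
Saturation requires V_DS ≥ V_GS − V_t = 0.794 V; 13.5 ≥ 0.794 ✓.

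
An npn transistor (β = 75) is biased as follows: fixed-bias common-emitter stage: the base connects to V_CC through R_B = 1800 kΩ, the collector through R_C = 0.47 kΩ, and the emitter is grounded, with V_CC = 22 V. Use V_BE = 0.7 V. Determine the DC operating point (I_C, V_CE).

Base loop: V_CC = I_B·R_B + V_BE, so I_B = (22 − 0.7)/1800 kΩ = 0.0118 mA.
In the active region I_C = β·I_B = 75 × 0.0118 = 0.888 mA.
Collector loop: V_CE = V_CC − I_C·R_C = 22 − 0.888×0.47 = 21.6 V.
Since V_CE = 21.6 V > V_CE(sat) ≈ 0.2 V, the transistor is in the active region as assumed.

I_C ≈ 0.89 mA, V_CE ≈ 22 V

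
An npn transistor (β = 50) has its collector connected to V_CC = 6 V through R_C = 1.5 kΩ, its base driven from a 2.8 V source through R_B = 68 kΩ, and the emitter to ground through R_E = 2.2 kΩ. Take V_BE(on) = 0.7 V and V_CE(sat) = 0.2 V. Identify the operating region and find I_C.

active; I_C ≈ 0.58 mA

Assume active. Base-emitter loop: I_B = (V_BB − V_BE)/(R_B + (β+1)R_E) = (2.8 − 0.7)/(68 + 51×2.2) = 0.0117 mA.
I_C = β·I_B = 50×0.0117 = 0.583 mA.
V_CE = V_CC − I_C·R_C − I_E·R_E = 6 − 0.583×1.5 − 0.594×2.2 = 3.82 V > V_CE(sat), so the active-region assumption holds.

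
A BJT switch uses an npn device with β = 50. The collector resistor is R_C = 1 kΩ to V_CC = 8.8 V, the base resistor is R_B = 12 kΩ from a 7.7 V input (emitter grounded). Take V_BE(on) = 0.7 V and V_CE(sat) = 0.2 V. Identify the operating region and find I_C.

Assume active: I_B = (7.7 − 0.7)/12 = 0.583 mA, giving I_C = β·I_B = 29.2 mA.
But then V_CE = 8.8 − 29.2×1 = -20.4 V < V_CE(sat) = 0.2 V — impossible in the active region.
So the transistor is saturated. With V_CE = 0.2 V, I_C = (V_CC − 0.2)/R_C = 8.6/1 = 8.6 mA.
Check: β·I_B = 29.2 mA > I_C = 8.6 mA, confirming saturation.

saturation; I_C ≈ 8.6 mA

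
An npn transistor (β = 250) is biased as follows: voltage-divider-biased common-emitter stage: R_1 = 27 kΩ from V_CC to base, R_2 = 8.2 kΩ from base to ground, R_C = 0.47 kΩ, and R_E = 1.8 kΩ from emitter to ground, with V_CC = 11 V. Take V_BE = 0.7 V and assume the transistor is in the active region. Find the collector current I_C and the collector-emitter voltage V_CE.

Thevenize the base divider: V_Th = V_CC·R_2/(R_1+R_2) = 11×8.2/35.2 = 2.56 V, R_Th = R_1‖R_2 = 6.29 kΩ.
Base-emitter loop: V_Th = I_B·R_Th + V_BE + (β+1)I_B·R_E, so I_B = (2.56 − 0.7) / (6.29 + 251×1.8) = 0.00407 mA.
I_C = β·I_B = 250×0.00407 = 1.02 mA, and I_E = (β+1)I_B = 1.02 mA.
V_CE = V_CC − I_C·R_C − I_E·R_E = 11 − 1.02×0.47 − 1.02×1.8 = 8.69 V.
V_CE = 8.69 V > 0.2 V confirms active-region operation.

I_C ≈ 1 mA, V_CE ≈ 8.7 V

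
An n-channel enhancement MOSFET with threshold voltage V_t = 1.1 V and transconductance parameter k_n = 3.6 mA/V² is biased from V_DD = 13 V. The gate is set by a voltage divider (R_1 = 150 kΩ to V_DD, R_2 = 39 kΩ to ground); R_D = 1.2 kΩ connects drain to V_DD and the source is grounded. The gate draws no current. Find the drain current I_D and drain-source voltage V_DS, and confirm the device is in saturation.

V_G = V_DD·R_2/(R_1+R_2) = 13×39/189 = 2.68 V. With the source grounded, V_GS = V_G = 2.68 V.
Assume saturation: I_D = (k_n/2)(V_GS − V_t)² = (3.6/2)×(2.68 − 1.1)² = 1.8×1.58² = 4.51 mA.
V_DS = V_DD − I_D·R_D = 13 − 4.51×1.2 = 7.59 V.
Saturation requires V_DS ≥ V_GS − V_t = 1.58 V; 7.59 ≥ 1.58 ✓.

I_D ≈ 4.5 mA, V_DS ≈ 7.6 V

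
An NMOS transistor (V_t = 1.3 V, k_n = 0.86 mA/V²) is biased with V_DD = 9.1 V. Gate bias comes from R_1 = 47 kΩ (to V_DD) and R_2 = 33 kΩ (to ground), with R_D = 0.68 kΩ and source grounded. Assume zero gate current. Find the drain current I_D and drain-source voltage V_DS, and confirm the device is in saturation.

V_G = V_DD·R_2/(R_1+R_2) = 9.1×33/80 = 3.75 V. With the source grounded, V_GS = V_G = 3.75 V.
Assume saturation: I_D = (k_n/2)(V_GS − V_t)² = (0.86/2)×(3.75 − 1.3)² = 0.43×2.45² = 2.59 mA.
V_DS = V_DD − I_D·R_D = 9.1 − 2.59×0.68 = 7.34 V.
Saturation requires V_DS ≥ V_GS − V_t = 2.45 V; 7.34 ≥ 2.45 ✓.

I_D ≈ 2.6 mA, V_DS ≈ 7.3 V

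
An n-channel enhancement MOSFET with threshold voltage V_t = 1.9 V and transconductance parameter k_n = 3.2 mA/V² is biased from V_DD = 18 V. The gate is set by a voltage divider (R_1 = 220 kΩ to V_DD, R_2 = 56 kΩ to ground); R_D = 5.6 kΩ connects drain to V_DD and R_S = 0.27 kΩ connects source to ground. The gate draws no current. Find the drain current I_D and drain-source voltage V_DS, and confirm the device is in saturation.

V_G = V_DD·R_2/(R_1+R_2) = 18×56/276 = 3.65 V.
Assume saturation: I_D = (k_n/2)(V_GS − V_t)² with V_GS = V_G − I_D·R_S = 3.65 − 0.27·I_D.
Substituting gives 0.117·I_D² − 2.51·I_D + 4.91 = 0, with roots I_D = 2.17 or 19.4 mA.
The root I_D = 19.4 mA gives V_GS = -1.58 V ≤ V_t, so take I_D = 2.17 mA.
Then V_GS = 3.07 V and V_DS = V_DD − I_D(R_D+R_S) = 18 − 2.17×5.87 = 5.24 V.
Saturation requires V_DS ≥ V_GS − V_t = 1.17 V; 5.24 ≥ 1.17 ✓.

I_D ≈ 2.2 mA, V_DS ≈ 5.2 V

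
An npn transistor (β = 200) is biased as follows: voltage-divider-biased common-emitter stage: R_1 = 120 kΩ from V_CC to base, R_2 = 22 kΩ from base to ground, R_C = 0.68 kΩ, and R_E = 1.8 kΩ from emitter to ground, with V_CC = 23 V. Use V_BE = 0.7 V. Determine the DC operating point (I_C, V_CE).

Thevenize the base divider: V_Th = V_CC·R_2/(R_1+R_2) = 23×22/142 = 3.56 V, R_Th = R_1‖R_2 = 18.6 kΩ.
Base-emitter loop: V_Th = I_B·R_Th + V_BE + (β+1)I_B·R_E, so I_B = (3.56 − 0.7) / (18.6 + 201×1.8) = 0.00753 mA.
I_C = β·I_B = 200×0.00753 = 1.51 mA, and I_E = (β+1)I_B = 1.51 mA.
V_CE = V_CC − I_C·R_C − I_E·R_E = 23 − 1.51×0.68 − 1.51×1.8 = 19.3 V.
V_CE = 19.3 V > 0.2 V confirms active-region operation.

I_C ≈ 1.5 mA, V_CE ≈ 19 V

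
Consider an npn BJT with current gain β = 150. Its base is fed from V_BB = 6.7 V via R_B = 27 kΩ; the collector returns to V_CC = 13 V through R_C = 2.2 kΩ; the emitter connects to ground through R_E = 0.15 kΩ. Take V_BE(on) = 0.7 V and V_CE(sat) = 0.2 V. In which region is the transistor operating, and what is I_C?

Assume active: I_B = (6.7 − 0.7)/(27 + 151×0.15) = 0.121 mA, I_C = β·I_B = 18.1 mA.
Then V_CE = 13 − 18.1×2.2 − 18.2×0.15 = -29.6 V < 0.2 V — the active assumption fails.
Re-solve with V_CE = 0.2 V. KCL at the emitter: V_E/R_E = (V_BB−0.7−V_E)/R_B + (V_CC−0.2−V_E)/R_C, giving V_E = 0.844 V.
I_C = (V_CC − 0.2 − V_E)/R_C = (12.8 − 0.844)/2.2 = 5.43 mA.
Check: I_B = (6 − 0.844)/27 = 0.191 mA, and β·I_B = 28.6 mA > I_C, confirming saturation.

saturation; I_C ≈ 5.4 mA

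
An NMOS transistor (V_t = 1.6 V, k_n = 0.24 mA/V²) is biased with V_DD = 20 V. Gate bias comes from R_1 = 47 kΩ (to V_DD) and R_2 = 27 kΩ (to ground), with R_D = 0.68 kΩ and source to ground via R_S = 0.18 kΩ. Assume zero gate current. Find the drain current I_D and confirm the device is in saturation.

V_G = V_DD·R_2/(R_1+R_2) = 20×27/74 = 7.3 V.
Assume saturation: I_D = (k_n/2)(V_GS − V_t)² with V_GS = V_G − I_D·R_S = 7.3 − 0.18·I_D.
Substituting gives 0.00389·I_D² − 1.25·I_D + 3.9 = 0, with roots I_D = 3.16 or 317 mA.
The root I_D = 317 mA gives V_GS = -49.8 V ≤ V_t, so take I_D = 3.16 mA.
Then V_GS = 6.73 V and V_DS = V_DD − I_D(R_D+R_S) = 20 − 3.16×0.86 = 17.3 V.
Saturation requires V_DS ≥ V_GS − V_t = 5.13 V; 17.3 ≥ 5.13 ✓.

I_D ≈ 3.2 mA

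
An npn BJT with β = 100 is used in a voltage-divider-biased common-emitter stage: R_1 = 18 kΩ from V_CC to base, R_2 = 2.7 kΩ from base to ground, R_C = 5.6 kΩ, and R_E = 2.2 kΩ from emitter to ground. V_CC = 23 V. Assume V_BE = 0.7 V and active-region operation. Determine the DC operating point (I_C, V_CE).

I_C ≈ 1 mA, V_CE ≈ 15 V

Thevenize the base divider: V_Th = V_CC·R_2/(R_1+R_2) = 23×2.7/20.7 = 3 V, R_Th = R_1‖R_2 = 2.35 kΩ.
Base-emitter loop: V_Th = I_B·R_Th + V_BE + (β+1)I_B·R_E, so I_B = (3 − 0.7) / (2.35 + 101×2.2) = 0.0102 mA.
I_C = β·I_B = 100×0.0102 = 1.02 mA, and I_E = (β+1)I_B = 1.03 mA.
V_CE = V_CC − I_C·R_C − I_E·R_E = 23 − 1.02×5.6 − 1.03×2.2 = 15 V.
V_CE = 15 V > 0.2 V confirms active-region operation.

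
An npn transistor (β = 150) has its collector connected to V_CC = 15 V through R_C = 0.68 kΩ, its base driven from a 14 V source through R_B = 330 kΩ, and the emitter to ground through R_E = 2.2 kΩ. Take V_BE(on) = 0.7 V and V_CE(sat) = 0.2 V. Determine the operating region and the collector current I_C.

Assume active. Base-emitter loop: I_B = (V_BB − V_BE)/(R_B + (β+1)R_E) = (14 − 0.7)/(330 + 151×2.2) = 0.0201 mA.
I_C = β·I_B = 150×0.0201 = 3.01 mA.
V_CE = V_CC − I_C·R_C − I_E·R_E = 15 − 3.01×0.68 − 3.03×2.2 = 6.28 V > V_CE(sat), so the active-region assumption holds.

active; I_C ≈ 3 mA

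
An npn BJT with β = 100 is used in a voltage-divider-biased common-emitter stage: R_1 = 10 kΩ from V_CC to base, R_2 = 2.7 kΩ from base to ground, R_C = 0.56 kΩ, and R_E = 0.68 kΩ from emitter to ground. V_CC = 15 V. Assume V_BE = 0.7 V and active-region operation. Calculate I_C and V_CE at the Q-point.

Thevenize the base divider: V_Th = V_CC·R_2/(R_1+R_2) = 15×2.7/12.7 = 3.19 V, R_Th = R_1‖R_2 = 2.13 kΩ.
Base-emitter loop: V_Th = I_B·R_Th + V_BE + (β+1)I_B·R_E, so I_B = (3.19 − 0.7) / (2.13 + 101×0.68) = 0.0352 mA.
I_C = β·I_B = 100×0.0352 = 3.52 mA, and I_E = (β+1)I_B = 3.55 mA.
V_CE = V_CC − I_C·R_C − I_E·R_E = 15 − 3.52×0.56 − 3.55×0.68 = 10.6 V.
V_CE = 10.6 V > 0.2 V confirms active-region operation.

I_C ≈ 3.5 mA, V_CE ≈ 11 V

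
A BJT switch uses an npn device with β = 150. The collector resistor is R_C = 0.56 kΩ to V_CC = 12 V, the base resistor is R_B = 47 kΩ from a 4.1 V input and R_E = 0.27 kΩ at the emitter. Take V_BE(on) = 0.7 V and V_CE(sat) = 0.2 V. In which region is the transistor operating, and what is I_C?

active; I_C ≈ 5.8 mA

Assume active. Base-emitter loop: I_B = (V_BB − V_BE)/(R_B + (β+1)R_E) = (4.1 − 0.7)/(47 + 151×0.27) = 0.0387 mA.
I_C = β·I_B = 150×0.0387 = 5.81 mA.
V_CE = V_CC − I_C·R_C − I_E·R_E = 12 − 5.81×0.56 − 5.85×0.27 = 7.17 V > V_CE(sat), so the active-region assumption holds.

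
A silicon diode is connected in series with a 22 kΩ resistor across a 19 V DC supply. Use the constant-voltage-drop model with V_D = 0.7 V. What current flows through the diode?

I ≈ 0.83 mA

KVL around the loop: 19 = V_D + I·R = 0.7 + I × 22 kΩ.
So I = (19 − 0.7) / 22 kΩ = 18.3 / 22 = 0.832 mA.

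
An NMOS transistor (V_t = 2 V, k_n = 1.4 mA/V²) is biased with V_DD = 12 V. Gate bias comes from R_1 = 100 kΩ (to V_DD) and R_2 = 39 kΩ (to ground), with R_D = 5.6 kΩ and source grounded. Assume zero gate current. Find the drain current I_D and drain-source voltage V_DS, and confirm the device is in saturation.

I_D ≈ 1.3 mA, V_DS ≈ 4.7 V

V_G = V_DD·R_2/(R_1+R_2) = 12×39/139 = 3.37 V. With the source grounded, V_GS = V_G = 3.37 V.
Assume saturation: I_D = (k_n/2)(V_GS − V_t)² = (1.4/2)×(3.37 − 2)² = 0.7×1.37² = 1.31 mA.
V_DS = V_DD − I_D·R_D = 12 − 1.31×5.6 = 4.68 V.
Saturation requires V_DS ≥ V_GS − V_t = 1.37 V; 4.68 ≥ 1.37 ✓.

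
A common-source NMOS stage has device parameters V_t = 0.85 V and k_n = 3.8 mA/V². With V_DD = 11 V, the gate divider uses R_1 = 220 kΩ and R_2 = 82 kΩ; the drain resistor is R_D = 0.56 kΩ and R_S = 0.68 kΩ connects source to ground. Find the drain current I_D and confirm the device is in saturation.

I_D ≈ 1.7 mA

V_G = V_DD·R_2/(R_1+R_2) = 11×82/302 = 2.99 V.
Assume saturation: I_D = (k_n/2)(V_GS − V_t)² with V_GS = V_G − I_D·R_S = 2.99 − 0.68·I_D.
Substituting gives 0.879·I_D² − 6.52·I_D + 8.67 = 0, with roots I_D = 1.74 or 5.69 mA.
The root I_D = 5.69 mA gives V_GS = -0.88 V ≤ V_t, so take I_D = 1.74 mA.
Then V_GS = 1.81 V and V_DS = V_DD − I_D(R_D+R_S) = 11 − 1.74×1.24 = 8.85 V.
Saturation requires V_DS ≥ V_GS − V_t = 0.956 V; 8.85 ≥ 0.956 ✓.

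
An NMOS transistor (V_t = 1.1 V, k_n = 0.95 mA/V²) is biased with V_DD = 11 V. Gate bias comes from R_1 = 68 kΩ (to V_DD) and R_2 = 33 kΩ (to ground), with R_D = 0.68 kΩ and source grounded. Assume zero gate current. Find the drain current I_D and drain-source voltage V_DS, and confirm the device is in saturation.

I_D ≈ 3 mA, V_DS ≈ 9 V

V_G = V_DD·R_2/(R_1+R_2) = 11×33/101 = 3.59 V. With the source grounded, V_GS = V_G = 3.59 V.
Assume saturation: I_D = (k_n/2)(V_GS − V_t)² = (0.95/2)×(3.59 − 1.1)² = 0.475×2.49² = 2.95 mA.
V_DS = V_DD − I_D·R_D = 11 − 2.95×0.68 = 8.99 V.
Saturation requires V_DS ≥ V_GS − V_t = 2.49 V; 8.99 ≥ 2.49 ✓.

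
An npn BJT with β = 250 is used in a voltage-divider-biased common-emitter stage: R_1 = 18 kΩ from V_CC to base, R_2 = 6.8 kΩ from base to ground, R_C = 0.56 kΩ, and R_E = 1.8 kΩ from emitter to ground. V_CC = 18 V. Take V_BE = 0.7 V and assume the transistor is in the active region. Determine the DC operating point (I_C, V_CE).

I_C ≈ 2.3 mA, V_CE ≈ 13 V

Thevenize the base divider: V_Th = V_CC·R_2/(R_1+R_2) = 18×6.8/24.8 = 4.94 V, R_Th = R_1‖R_2 = 4.94 kΩ.
Base-emitter loop: V_Th = I_B·R_Th + V_BE + (β+1)I_B·R_E, so I_B = (4.94 − 0.7) / (4.94 + 251×1.8) = 0.00927 mA.
I_C = β·I_B = 250×0.00927 = 2.32 mA, and I_E = (β+1)I_B = 2.33 mA.
V_CE = V_CC − I_C·R_C − I_E·R_E = 18 − 2.32×0.56 − 2.33×1.8 = 12.5 V.
V_CE = 12.5 V > 0.2 V confirms active-region operation.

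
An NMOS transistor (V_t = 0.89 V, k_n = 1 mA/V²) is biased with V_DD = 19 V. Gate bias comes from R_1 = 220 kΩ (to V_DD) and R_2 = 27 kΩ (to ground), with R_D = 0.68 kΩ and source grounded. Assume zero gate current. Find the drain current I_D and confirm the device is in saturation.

I_D ≈ 0.7 mA

V_G = V_DD·R_2/(R_1+R_2) = 19×27/247 = 2.08 V. With the source grounded, V_GS = V_G = 2.08 V.
Assume saturation: I_D = (k_n/2)(V_GS − V_t)² = (1/2)×(2.08 − 0.89)² = 0.5×1.19² = 0.704 mA.
V_DS = V_DD − I_D·R_D = 19 − 0.704×0.68 = 18.5 V.
Saturation requires V_DS ≥ V_GS − V_t = 1.19 V; 18.5 ≥ 1.19 ✓.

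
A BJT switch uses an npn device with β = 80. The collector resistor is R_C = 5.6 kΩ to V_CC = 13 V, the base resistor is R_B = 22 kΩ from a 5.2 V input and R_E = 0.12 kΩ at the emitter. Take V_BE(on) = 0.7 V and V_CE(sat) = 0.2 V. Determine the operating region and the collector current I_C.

Assume active: I_B = (5.2 − 0.7)/(22 + 81×0.12) = 0.142 mA, I_C = β·I_B = 11.3 mA.
Then V_CE = 13 − 11.3×5.6 − 11.5×0.12 = -51.9 V < 0.2 V — the active assumption fails.
Re-solve with V_CE = 0.2 V. KCL at the emitter: V_E/R_E = (V_BB−0.7−V_E)/R_B + (V_CC−0.2−V_E)/R_C, giving V_E = 0.291 V.
I_C = (V_CC − 0.2 − V_E)/R_C = (12.8 − 0.291)/5.6 = 2.23 mA.
Check: I_B = (4.5 − 0.291)/22 = 0.191 mA, and β·I_B = 15.3 mA > I_C, confirming saturation.

saturation; I_C ≈ 2.2 mA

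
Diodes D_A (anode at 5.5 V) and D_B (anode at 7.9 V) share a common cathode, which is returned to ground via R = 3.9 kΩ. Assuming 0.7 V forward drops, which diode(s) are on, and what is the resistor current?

Only D_B conducts; I_R ≈ 1.8 mA

Assume both conduct. Then node N would need to be at both 5.5−0.7 = 4.8 V and 7.9−0.7 = 7.2 V, which is impossible.
Assume only D_B conducts: V_N = 7.9 − 0.7 = 7.2 V, so I_R = 7.2/3.9 = 1.85 mA.
Check D_A: its anode-to-cathode voltage is 5.5 − 7.2 = -1.7 V < 0.7 V, so it is off. The assumption is consistent.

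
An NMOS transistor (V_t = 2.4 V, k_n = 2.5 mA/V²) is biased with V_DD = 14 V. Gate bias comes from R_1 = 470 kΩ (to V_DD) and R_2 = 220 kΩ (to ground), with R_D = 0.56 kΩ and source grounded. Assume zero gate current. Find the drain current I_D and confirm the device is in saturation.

I_D ≈ 5.3 mA

V_G = V_DD·R_2/(R_1+R_2) = 14×220/690 = 4.46 V. With the source grounded, V_GS = V_G = 4.46 V.
Assume saturation: I_D = (k_n/2)(V_GS − V_t)² = (2.5/2)×(4.46 − 2.4)² = 1.25×2.06² = 5.32 mA.
V_DS = V_DD − I_D·R_D = 14 − 5.32×0.56 = 11 V.
Saturation requires V_DS ≥ V_GS − V_t = 2.06 V; 11 ≥ 2.06 ✓.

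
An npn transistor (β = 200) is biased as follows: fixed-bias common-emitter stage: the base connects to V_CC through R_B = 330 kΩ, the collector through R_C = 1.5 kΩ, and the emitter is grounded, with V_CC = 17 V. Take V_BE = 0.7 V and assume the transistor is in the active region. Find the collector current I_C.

Base loop: V_CC = I_B·R_B + V_BE, so I_B = (17 − 0.7)/330 kΩ = 0.0494 mA.
In the active region I_C = β·I_B = 200 × 0.0494 = 9.88 mA.
Collector loop: V_CE = V_CC − I_C·R_C = 17 − 9.88×1.5 = 2.18 V.
Since V_CE = 2.18 V > V_CE(sat) ≈ 0.2 V, the transistor is in the active region as assumed.

I_C ≈ 9.9 mA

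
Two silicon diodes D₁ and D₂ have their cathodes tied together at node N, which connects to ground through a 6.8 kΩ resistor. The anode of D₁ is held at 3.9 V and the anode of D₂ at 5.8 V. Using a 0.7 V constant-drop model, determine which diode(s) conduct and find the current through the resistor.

Assume both conduct. Then node N would need to be at both 3.9−0.7 = 3.2 V and 5.8−0.7 = 5.1 V, which is impossible.
Assume only D₂ conducts: V_N = 5.8 − 0.7 = 5.1 V, so I_R = 5.1/6.8 = 0.75 mA.
Check D₁: its anode-to-cathode voltage is 3.9 − 5.1 = -1.2 V < 0.7 V, so it is off. The assumption is consistent.

Only D₂ conducts; I_R ≈ 0.75 mA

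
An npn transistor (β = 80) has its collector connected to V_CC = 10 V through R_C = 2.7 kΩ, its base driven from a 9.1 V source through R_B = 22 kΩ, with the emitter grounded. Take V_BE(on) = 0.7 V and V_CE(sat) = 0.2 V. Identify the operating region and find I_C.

Assume active: I_B = (9.1 − 0.7)/22 = 0.382 mA, giving I_C = β·I_B = 30.5 mA.
But then V_CE = 10 − 30.5×2.7 = -72.5 V < V_CE(sat) = 0.2 V — impossible in the active region.
So the transistor is saturated. With V_CE = 0.2 V, I_C = (V_CC − 0.2)/R_C = 9.8/2.7 = 3.63 mA.
Check: β·I_B = 30.5 mA > I_C = 3.63 mA, confirming saturation.

saturation; I_C ≈ 3.6 mA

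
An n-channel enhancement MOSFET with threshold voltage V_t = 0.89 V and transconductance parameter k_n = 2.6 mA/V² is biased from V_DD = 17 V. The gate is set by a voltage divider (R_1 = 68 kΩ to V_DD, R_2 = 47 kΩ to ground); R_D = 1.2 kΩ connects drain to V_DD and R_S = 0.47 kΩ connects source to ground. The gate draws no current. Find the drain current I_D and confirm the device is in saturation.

I_D ≈ 7.7 mA

V_G = V_DD·R_2/(R_1+R_2) = 17×47/115 = 6.95 V.
Assume saturation: I_D = (k_n/2)(V_GS − V_t)² with V_GS = V_G − I_D·R_S = 6.95 − 0.47·I_D.
Substituting gives 0.287·I_D² − 8.4·I_D + 47.7 = 0, with roots I_D = 7.71 or 21.6 mA.
The root I_D = 21.6 mA gives V_GS = -3.18 V ≤ V_t, so take I_D = 7.71 mA.
Then V_GS = 3.33 V and V_DS = V_DD − I_D(R_D+R_S) = 17 − 7.71×1.67 = 4.13 V.
Saturation requires V_DS ≥ V_GS − V_t = 2.44 V; 4.13 ≥ 2.44 ✓.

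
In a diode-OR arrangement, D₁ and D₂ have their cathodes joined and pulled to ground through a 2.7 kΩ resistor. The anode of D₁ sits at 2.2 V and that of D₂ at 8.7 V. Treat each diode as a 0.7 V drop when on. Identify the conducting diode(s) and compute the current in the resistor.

Only D₂ conducts; I_R ≈ 3 mA

Assume both conduct. Then node N would need to be at both 2.2−0.7 = 1.5 V and 8.7−0.7 = 8 V, which is impossible.
Assume only D₂ conducts: V_N = 8.7 − 0.7 = 8 V, so I_R = 8/2.7 = 2.96 mA.
Check D₁: its anode-to-cathode voltage is 2.2 − 8 = -5.8 V < 0.7 V, so it is off. The assumption is consistent.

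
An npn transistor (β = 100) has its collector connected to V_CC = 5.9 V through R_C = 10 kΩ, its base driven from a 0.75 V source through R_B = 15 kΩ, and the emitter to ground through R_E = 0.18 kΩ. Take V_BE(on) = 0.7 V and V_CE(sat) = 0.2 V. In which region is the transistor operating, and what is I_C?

active; I_C ≈ 0.15 mA

Assume active. Base-emitter loop: I_B = (V_BB − V_BE)/(R_B + (β+1)R_E) = (0.75 − 0.7)/(15 + 101×0.18) = 0.00151 mA.
I_C = β·I_B = 100×0.00151 = 0.151 mA.
V_CE = V_CC − I_C·R_C − I_E·R_E = 5.9 − 0.151×10 − 0.152×0.18 = 4.37 V > V_CE(sat), so the active-region assumption holds.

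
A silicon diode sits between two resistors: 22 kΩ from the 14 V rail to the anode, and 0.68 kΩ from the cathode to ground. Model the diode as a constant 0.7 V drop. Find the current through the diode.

I ≈ 0.59 mA

The two resistors are in series with the diode, so KVL gives 14 = I·22 + 0.7 + I·0.68.
I = (14 − 0.7) / (22 + 0.68) kΩ = 13.3 / 22.7 = 0.586 mA.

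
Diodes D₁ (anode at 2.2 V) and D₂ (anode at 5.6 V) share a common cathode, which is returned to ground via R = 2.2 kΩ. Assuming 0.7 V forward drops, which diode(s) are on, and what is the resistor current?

Assume both conduct. Then node N would need to be at both 2.2−0.7 = 1.5 V and 5.6−0.7 = 4.9 V, which is impossible.
Assume only D₂ conducts: V_N = 5.6 − 0.7 = 4.9 V, so I_R = 4.9/2.2 = 2.23 mA.
Check D₁: its anode-to-cathode voltage is 2.2 − 4.9 = -2.7 V < 0.7 V, so it is off. The assumption is consistent.

Only D₂ conducts; I_R ≈ 2.2 mA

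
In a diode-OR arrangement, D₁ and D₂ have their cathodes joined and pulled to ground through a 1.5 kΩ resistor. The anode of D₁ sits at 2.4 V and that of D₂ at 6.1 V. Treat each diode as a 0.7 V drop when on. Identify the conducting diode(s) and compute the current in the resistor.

Assume both conduct. Then node N would need to be at both 2.4−0.7 = 1.7 V and 6.1−0.7 = 5.4 V, which is impossible.
Assume only D₂ conducts: V_N = 6.1 − 0.7 = 5.4 V, so I_R = 5.4/1.5 = 3.6 mA.
Check D₁: its anode-to-cathode voltage is 2.4 − 5.4 = -3 V < 0.7 V, so it is off. The assumption is consistent.

Only D₂ conducts; I_R ≈ 3.6 mA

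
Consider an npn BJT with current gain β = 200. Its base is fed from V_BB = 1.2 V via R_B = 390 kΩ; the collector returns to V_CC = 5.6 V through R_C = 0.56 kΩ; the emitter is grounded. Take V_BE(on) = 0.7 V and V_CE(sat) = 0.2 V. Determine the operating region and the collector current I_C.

active; I_C ≈ 0.26 mA

Assume active. Base-emitter loop: I_B = (V_BB − V_BE)/R_B = (1.2 − 0.7)/390 = 0.00128 mA.
I_C = β·I_B = 200×0.00128 = 0.256 mA.
V_CE = V_CC − I_C·R_C = 5.6 − 0.256×0.56 = 5.46 V > V_CE(sat), so the active-region assumption holds.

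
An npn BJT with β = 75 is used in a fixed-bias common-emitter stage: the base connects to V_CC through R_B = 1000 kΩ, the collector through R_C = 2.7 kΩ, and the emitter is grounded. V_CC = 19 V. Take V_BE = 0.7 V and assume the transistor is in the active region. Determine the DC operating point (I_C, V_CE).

I_C ≈ 1.4 mA, V_CE ≈ 15 V

Base loop: V_CC = I_B·R_B + V_BE, so I_B = (19 − 0.7)/1000 kΩ = 0.0183 mA.
In the active region I_C = β·I_B = 75 × 0.0183 = 1.37 mA.
Collector loop: V_CE = V_CC − I_C·R_C = 19 − 1.37×2.7 = 15.3 V.
Since V_CE = 15.3 V > V_CE(sat) ≈ 0.2 V, the transistor is in the active region as assumed.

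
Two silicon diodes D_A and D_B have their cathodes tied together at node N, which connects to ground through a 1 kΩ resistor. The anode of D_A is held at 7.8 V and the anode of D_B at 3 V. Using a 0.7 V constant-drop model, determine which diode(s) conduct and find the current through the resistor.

Assume both conduct. Then node N would need to be at both 7.8−0.7 = 7.1 V and 3−0.7 = 2.3 V, which is impossible.
Assume only D_A conducts: V_N = 7.8 − 0.7 = 7.1 V, so I_R = 7.1/1 = 7.1 mA.
Check D_B: its anode-to-cathode voltage is 3 − 7.1 = -4.1 V < 0.7 V, so it is off. The assumption is consistent.

Only D_A conducts; I_R ≈ 7.1 mA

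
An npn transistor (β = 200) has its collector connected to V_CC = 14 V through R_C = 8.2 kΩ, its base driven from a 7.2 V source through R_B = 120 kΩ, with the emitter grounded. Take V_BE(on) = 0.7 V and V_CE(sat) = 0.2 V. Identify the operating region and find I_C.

Assume active: I_B = (7.2 − 0.7)/120 = 0.0542 mA, giving I_C = β·I_B = 10.8 mA.
But then V_CE = 14 − 10.8×8.2 = -74.8 V < V_CE(sat) = 0.2 V — impossible in the active region.
So the transistor is saturated. With V_CE = 0.2 V, I_C = (V_CC − 0.2)/R_C = 13.8/8.2 = 1.68 mA.
Check: β·I_B = 10.8 mA > I_C = 1.68 mA, confirming saturation.

saturation; I_C ≈ 1.7 mA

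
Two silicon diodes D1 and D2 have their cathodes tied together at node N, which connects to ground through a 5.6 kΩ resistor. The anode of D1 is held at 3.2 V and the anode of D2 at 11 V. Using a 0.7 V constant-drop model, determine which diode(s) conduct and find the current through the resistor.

Only D2 conducts; I_R ≈ 1.8 mA

Assume both conduct. Then node N would need to be at both 3.2−0.7 = 2.5 V and 11−0.7 = 10.3 V, which is impossible.
Assume only D2 conducts: V_N = 11 − 0.7 = 10.3 V, so I_R = 10.3/5.6 = 1.84 mA.
Check D1: its anode-to-cathode voltage is 3.2 − 10.3 = -7.1 V < 0.7 V, so it is off. The assumption is consistent.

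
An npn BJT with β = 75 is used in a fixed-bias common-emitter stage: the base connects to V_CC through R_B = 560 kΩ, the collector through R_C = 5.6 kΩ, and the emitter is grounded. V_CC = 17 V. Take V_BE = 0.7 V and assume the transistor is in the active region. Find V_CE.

V_CE ≈ 4.8 V

Base loop: V_CC = I_B·R_B + V_BE, so I_B = (17 − 0.7)/560 kΩ = 0.0291 mA.
In the active region I_C = β·I_B = 75 × 0.0291 = 2.18 mA.
Collector loop: V_CE = V_CC − I_C·R_C = 17 − 2.18×5.6 = 4.78 V.
Since V_CE = 4.78 V > V_CE(sat) ≈ 0.2 V, the transistor is in the active region as assumed.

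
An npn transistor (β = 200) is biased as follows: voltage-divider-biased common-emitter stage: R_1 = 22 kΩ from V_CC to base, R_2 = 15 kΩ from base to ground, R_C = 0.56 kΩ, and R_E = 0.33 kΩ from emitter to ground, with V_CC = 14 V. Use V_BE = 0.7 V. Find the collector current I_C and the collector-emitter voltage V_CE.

I_C ≈ 13 mA, V_CE ≈ 2.2 V

Thevenize the base divider: V_Th = V_CC·R_2/(R_1+R_2) = 14×15/37 = 5.68 V, R_Th = R_1‖R_2 = 8.92 kΩ.
Base-emitter loop: V_Th = I_B·R_Th + V_BE + (β+1)I_B·R_E, so I_B = (5.68 − 0.7) / (8.92 + 201×0.33) = 0.0661 mA.
I_C = β·I_B = 200×0.0661 = 13.2 mA, and I_E = (β+1)I_B = 13.3 mA.
V_CE = V_CC − I_C·R_C − I_E·R_E = 14 − 13.2×0.56 − 13.3×0.33 = 2.21 V.
V_CE = 2.21 V > 0.2 V confirms active-region operation.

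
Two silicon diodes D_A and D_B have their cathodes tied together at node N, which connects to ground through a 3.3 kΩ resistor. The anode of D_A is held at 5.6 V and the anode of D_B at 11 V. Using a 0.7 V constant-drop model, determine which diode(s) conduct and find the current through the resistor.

Assume both conduct. Then node N would need to be at both 5.6−0.7 = 4.9 V and 11−0.7 = 10.3 V, which is impossible.
Assume only D_B conducts: V_N = 11 − 0.7 = 10.3 V, so I_R = 10.3/3.3 = 3.12 mA.
Check D_A: its anode-to-cathode voltage is 5.6 − 10.3 = -4.7 V < 0.7 V, so it is off. The assumption is consistent.

Only D_B conducts; I_R ≈ 3.1 mA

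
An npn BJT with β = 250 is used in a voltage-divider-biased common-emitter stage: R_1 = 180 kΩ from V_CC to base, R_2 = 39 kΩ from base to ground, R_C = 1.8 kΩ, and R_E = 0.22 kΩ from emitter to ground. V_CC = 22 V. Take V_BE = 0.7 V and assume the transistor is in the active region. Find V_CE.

Thevenize the base divider: V_Th = V_CC·R_2/(R_1+R_2) = 22×39/219 = 3.92 V, R_Th = R_1‖R_2 = 32.1 kΩ.
Base-emitter loop: V_Th = I_B·R_Th + V_BE + (β+1)I_B·R_E, so I_B = (3.92 − 0.7) / (32.1 + 251×0.22) = 0.0369 mA.
I_C = β·I_B = 250×0.0369 = 9.22 mA, and I_E = (β+1)I_B = 9.25 mA.
V_CE = V_CC − I_C·R_C − I_E·R_E = 22 − 9.22×1.8 − 9.25×0.22 = 3.37 V.
V_CE = 3.37 V > 0.2 V confirms active-region operation.

V_CE ≈ 3.4 V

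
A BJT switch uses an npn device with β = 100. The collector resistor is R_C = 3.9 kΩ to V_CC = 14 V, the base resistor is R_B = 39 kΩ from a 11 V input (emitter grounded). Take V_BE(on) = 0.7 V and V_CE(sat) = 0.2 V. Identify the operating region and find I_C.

Assume active: I_B = (11 − 0.7)/39 = 0.264 mA, giving I_C = β·I_B = 26.4 mA.
But then V_CE = 14 − 26.4×3.9 = -89 V < V_CE(sat) = 0.2 V — impossible in the active region.
So the transistor is saturated. With V_CE = 0.2 V, I_C = (V_CC − 0.2)/R_C = 13.8/3.9 = 3.54 mA.
Check: β·I_B = 26.4 mA > I_C = 3.54 mA, confirming saturation.

saturation; I_C ≈ 3.5 mA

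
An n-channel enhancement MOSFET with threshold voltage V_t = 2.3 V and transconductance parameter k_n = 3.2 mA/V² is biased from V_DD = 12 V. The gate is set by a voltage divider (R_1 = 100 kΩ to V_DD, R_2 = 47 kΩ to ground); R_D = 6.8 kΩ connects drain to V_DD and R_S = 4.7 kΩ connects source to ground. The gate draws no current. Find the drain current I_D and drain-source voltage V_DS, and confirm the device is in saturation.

V_G = V_DD·R_2/(R_1+R_2) = 12×47/147 = 3.84 V.
Assume saturation: I_D = (k_n/2)(V_GS − V_t)² with V_GS = V_G − I_D·R_S = 3.84 − 4.7·I_D.
Substituting gives 35.3·I_D² − 24.1·I_D + 3.78 = 0, with roots I_D = 0.244 or 0.438 mA.
The root I_D = 0.438 mA gives V_GS = 1.78 V ≤ V_t, so take I_D = 0.244 mA.
Then V_GS = 2.69 V and V_DS = V_DD − I_D(R_D+R_S) = 12 − 0.244×11.5 = 9.2 V.
Saturation requires V_DS ≥ V_GS − V_t = 0.39 V; 9.2 ≥ 0.39 ✓.

I_D ≈ 0.24 mA, V_DS ≈ 9.2 V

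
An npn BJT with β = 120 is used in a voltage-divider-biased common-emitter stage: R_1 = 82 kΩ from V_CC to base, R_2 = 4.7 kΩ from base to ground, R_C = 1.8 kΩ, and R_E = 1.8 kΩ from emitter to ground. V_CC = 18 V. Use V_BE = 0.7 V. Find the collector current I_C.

I_C ≈ 0.15 mA

Thevenize the base divider: V_Th = V_CC·R_2/(R_1+R_2) = 18×4.7/86.7 = 0.976 V, R_Th = R_1‖R_2 = 4.45 kΩ.
Base-emitter loop: V_Th = I_B·R_Th + V_BE + (β+1)I_B·R_E, so I_B = (0.976 − 0.7) / (4.45 + 121×1.8) = 0.00124 mA.
I_C = β·I_B = 120×0.00124 = 0.149 mA, and I_E = (β+1)I_B = 0.15 mA.
V_CE = V_CC − I_C·R_C − I_E·R_E = 18 − 0.149×1.8 − 0.15×1.8 = 17.5 V.
V_CE = 17.5 V > 0.2 V confirms active-region operation.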